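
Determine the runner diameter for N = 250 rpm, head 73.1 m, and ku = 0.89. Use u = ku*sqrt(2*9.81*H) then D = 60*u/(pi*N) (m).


u = 0.89 * sqrt(2*9.81*73.1) = 33.7053 m/s
D = 60 * 33.7053 / (pi * 250) = 2.5749 m


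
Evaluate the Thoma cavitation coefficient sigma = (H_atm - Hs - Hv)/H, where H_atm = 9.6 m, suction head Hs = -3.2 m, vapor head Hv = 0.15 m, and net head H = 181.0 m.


sigma = (9.6 - (-3.2) - 0.15) / 181.0 = 0.0699


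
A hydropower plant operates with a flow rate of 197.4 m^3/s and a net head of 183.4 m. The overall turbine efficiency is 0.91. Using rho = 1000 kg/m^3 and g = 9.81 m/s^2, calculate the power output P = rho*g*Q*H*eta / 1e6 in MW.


P = 1000 * 9.81 * 197.4 * 183.4 * 0.91 / 1e6 = 323.1892 MW


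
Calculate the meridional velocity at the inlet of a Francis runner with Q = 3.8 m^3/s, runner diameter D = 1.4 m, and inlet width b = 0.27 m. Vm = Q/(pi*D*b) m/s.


Vm = 3.8 / (pi * 1.4 * 0.27) = 3.1999 m/s


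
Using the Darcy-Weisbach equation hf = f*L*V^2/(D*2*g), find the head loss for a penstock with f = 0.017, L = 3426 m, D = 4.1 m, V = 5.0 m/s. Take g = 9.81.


hf = 0.017 * 3426 * 5.0^2 / (4.1 * 2 * 9.81) = 18.1006 m


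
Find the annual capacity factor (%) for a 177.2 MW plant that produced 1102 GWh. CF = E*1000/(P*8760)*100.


CF = 1102 * 1000 / (177.2 * 8760) * 100 = 70.9927 %


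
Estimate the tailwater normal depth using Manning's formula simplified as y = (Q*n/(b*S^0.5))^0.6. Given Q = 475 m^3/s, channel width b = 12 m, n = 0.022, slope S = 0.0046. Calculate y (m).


y = (475 * 0.022 / (12 * 0.0046^0.5))^0.6 = 4.6252 m


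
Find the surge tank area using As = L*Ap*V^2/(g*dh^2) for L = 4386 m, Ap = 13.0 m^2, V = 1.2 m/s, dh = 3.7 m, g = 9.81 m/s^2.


As = 4386 * 13.0 * 1.2^2 / (9.81 * 3.7^2) = 611.3670 m^2


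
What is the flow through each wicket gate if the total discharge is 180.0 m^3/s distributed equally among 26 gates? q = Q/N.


q = 180.0 / 26 = 6.9231 m^3/s


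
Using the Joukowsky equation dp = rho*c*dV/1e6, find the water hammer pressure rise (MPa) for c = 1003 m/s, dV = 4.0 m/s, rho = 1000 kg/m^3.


dp = 1000 * 1003 * 4.0 / 1e6 = 4.0120 MPa


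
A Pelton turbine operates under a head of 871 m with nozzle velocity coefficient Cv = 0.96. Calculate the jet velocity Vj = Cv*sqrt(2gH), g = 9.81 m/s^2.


Vj = 0.96 * sqrt(2*9.81*871) = 125.4960 m/s


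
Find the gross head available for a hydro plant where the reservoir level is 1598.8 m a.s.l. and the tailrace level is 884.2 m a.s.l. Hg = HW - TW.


Hg = 1598.8 - 884.2 = 714.6000 m


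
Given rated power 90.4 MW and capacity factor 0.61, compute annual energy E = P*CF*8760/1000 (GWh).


E = 90.4 * 0.61 * 8760 / 1000 = 483.0614 GWh


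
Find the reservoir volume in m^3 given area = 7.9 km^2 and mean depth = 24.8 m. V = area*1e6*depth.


V = 7.9 * 1e6 * 24.8 = 1.9592e+08 m^3


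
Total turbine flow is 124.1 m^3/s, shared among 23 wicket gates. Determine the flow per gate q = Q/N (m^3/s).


q = 124.1 / 23 = 5.3957 m^3/s


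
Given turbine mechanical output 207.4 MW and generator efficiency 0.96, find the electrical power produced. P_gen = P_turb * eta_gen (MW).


P_gen = 207.4 * 0.96 = 199.1040 MW


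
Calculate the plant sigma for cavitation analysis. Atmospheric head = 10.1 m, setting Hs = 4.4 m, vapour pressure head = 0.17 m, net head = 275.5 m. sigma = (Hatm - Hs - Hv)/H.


sigma = (10.1 - 4.4 - 0.17) / 275.5 = 0.0201


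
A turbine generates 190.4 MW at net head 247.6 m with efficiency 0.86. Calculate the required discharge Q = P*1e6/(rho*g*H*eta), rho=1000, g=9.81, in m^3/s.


Q = 190.4 * 1e6 / (1000 * 9.81 * 247.6 * 0.86) = 91.1484 m^3/s


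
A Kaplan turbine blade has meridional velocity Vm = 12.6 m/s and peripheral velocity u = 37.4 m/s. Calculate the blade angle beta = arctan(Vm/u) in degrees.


beta = arctan(12.6 / 37.4) = 18.6186 degrees


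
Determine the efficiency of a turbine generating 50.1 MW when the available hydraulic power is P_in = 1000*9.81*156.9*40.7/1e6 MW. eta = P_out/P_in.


P_in = 1000 * 9.81 * 156.9 * 40.7 / 1e6 = 62.6450 MW
eta = 50.1 / 62.6450 = 0.7997


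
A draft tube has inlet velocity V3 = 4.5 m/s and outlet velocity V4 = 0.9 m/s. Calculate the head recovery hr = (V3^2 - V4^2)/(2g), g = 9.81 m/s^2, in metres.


hr = (4.5^2 - 0.9^2) / (2*9.81) = 0.9908 m


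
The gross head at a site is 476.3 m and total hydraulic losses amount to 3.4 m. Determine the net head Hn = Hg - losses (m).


Hn = 476.3 - 3.4 = 472.9000 m


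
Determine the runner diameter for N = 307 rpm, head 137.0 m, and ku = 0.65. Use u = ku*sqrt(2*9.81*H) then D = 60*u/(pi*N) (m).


u = 0.65 * sqrt(2*9.81*137.0) = 33.6995 m/s
D = 60 * 33.6995 / (pi * 307) = 2.0965 m


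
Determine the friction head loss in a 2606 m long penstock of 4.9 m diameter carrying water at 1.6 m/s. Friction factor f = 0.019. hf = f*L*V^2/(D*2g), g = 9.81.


hf = 0.019 * 2606 * 1.6^2 / (4.9 * 2 * 9.81) = 1.3185 m


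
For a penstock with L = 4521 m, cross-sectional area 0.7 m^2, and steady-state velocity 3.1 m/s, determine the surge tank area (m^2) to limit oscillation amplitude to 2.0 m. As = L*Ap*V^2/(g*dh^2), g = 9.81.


As = 4521 * 0.7 * 3.1^2 / (9.81 * 2.0^2) = 775.0450 m^2


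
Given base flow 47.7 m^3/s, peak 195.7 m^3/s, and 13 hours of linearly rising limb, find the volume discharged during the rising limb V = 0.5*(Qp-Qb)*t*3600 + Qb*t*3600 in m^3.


V = 0.5*(195.7 - 47.7)*13*3600 + 47.7*13*3600 = 5.6956e+06 m^3


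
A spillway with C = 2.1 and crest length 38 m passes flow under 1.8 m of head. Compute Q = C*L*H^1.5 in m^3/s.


Q = 2.1 * 38 * 1.8^1.5 = 192.7133 m^3/s


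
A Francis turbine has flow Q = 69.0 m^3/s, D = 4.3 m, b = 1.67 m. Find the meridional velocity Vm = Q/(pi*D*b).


Vm = 69.0 / (pi * 4.3 * 1.67) = 3.0585 m/s


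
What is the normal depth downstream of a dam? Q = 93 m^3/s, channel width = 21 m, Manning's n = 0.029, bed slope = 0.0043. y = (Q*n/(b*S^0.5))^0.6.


y = (93 * 0.029 / (21 * 0.0043^0.5))^0.6 = 1.4968 m


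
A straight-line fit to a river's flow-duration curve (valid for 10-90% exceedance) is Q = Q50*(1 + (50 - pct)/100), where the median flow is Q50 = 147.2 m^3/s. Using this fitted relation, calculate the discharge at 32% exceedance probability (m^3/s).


Q = 147.2 * (1 + (50 - 32)/100) = 173.6960 m^3/s


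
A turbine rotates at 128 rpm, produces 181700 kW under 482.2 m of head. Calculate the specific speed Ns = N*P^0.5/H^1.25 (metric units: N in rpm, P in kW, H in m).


Ns = 128 * 181700^0.5 / 482.2^1.25 = 24.1465


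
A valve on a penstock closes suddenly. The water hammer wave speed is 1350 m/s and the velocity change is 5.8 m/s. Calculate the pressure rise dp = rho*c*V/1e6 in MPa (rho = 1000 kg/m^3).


dp = 1000 * 1350 * 5.8 / 1e6 = 7.8300 MPa


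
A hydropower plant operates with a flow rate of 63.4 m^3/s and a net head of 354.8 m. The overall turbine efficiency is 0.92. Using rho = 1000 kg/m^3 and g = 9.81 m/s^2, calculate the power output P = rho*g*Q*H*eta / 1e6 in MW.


P = 1000 * 9.81 * 63.4 * 354.8 * 0.92 / 1e6 = 203.0157 MW


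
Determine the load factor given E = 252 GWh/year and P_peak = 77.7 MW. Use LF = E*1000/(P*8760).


LF = 252 * 1000 / (77.7 * 8760) = 0.3702


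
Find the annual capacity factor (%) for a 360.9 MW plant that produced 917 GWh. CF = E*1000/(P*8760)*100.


CF = 917 * 1000 / (360.9 * 8760) * 100 = 29.0054 %


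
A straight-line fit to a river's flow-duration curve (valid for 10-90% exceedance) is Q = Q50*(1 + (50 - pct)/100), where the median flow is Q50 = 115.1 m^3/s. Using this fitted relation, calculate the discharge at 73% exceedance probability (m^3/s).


Q = 115.1 * (1 + (50 - 73)/100) = 88.6270 m^3/s


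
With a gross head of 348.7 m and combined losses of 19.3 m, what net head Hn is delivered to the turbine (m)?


Hn = 348.7 - 19.3 = 329.4000 m


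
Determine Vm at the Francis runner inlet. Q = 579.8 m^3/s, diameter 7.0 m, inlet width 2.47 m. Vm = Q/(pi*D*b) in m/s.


Vm = 579.8 / (pi * 7.0 * 2.47) = 10.6742 m/s


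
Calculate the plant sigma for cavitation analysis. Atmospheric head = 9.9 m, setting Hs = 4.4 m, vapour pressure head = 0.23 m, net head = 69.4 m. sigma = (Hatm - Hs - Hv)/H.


sigma = (9.9 - 4.4 - 0.23) / 69.4 = 0.0759


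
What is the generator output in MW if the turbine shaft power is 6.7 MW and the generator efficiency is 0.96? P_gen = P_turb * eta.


P_gen = 6.7 * 0.96 = 6.4320 MW


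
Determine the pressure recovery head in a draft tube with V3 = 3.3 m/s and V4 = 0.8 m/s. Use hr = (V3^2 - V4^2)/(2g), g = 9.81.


hr = (3.3^2 - 0.8^2) / (2*9.81) = 0.5224 m


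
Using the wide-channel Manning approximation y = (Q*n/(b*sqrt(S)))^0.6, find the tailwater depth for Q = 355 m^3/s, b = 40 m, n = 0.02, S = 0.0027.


y = (355 * 0.02 / (40 * 0.0027^0.5))^0.6 = 2.0898 m


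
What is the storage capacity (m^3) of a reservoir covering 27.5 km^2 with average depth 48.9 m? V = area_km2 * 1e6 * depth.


V = 27.5 * 1e6 * 48.9 = 1.3448e+09 m^3


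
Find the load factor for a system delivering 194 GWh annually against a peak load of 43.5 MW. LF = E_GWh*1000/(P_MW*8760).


LF = 194 * 1000 / (43.5 * 8760) = 0.5091


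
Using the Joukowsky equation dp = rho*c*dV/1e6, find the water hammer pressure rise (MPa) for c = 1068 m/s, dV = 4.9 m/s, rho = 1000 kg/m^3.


dp = 1000 * 1068 * 4.9 / 1e6 = 5.2332 MPa


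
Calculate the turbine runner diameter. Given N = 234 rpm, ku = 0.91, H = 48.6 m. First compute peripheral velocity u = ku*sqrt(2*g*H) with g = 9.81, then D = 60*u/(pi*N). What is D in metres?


u = 0.91 * sqrt(2*9.81*48.6) = 28.1002 m/s
D = 60 * 28.1002 / (pi * 234) = 2.2935 m


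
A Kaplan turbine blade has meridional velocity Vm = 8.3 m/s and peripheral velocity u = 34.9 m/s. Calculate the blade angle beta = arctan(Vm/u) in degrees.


beta = arctan(8.3 / 34.9) = 13.3777 degrees


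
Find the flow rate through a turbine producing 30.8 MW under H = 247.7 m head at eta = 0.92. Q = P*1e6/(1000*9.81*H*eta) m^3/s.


Q = 30.8 * 1e6 / (1000 * 9.81 * 247.7 * 0.92) = 13.7774 m^3/s


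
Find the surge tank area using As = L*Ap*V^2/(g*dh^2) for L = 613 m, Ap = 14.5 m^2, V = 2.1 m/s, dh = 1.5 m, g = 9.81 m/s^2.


As = 613 * 14.5 * 2.1^2 / (9.81 * 1.5^2) = 1775.8879 m^2


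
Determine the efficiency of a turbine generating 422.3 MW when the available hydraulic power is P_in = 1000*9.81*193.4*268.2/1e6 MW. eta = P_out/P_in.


P_in = 1000 * 9.81 * 193.4 * 268.2 / 1e6 = 508.8435 MW
eta = 422.3 / 508.8435 = 0.8299


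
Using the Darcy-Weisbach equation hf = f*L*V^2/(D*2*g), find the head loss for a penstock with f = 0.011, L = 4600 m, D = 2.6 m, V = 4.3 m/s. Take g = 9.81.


hf = 0.011 * 4600 * 4.3^2 / (2.6 * 2 * 9.81) = 18.3407 m


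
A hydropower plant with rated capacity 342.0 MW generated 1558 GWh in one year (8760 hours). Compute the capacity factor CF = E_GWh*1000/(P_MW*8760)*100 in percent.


CF = 1558 * 1000 / (342.0 * 8760) * 100 = 52.0041 %


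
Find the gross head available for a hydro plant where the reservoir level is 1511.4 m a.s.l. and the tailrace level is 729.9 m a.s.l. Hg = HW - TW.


Hg = 1511.4 - 729.9 = 781.5000 m


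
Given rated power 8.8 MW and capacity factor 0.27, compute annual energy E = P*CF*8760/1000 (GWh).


E = 8.8 * 0.27 * 8760 / 1000 = 20.8138 GWh


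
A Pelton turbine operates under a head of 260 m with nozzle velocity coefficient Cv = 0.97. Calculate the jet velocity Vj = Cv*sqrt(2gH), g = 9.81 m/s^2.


Vj = 0.97 * sqrt(2*9.81*260) = 69.2800 m/s


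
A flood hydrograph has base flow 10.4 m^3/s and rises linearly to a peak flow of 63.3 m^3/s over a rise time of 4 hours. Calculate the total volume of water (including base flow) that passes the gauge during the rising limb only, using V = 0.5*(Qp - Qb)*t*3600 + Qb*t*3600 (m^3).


V = 0.5*(63.3 - 10.4)*4*3600 + 10.4*4*3600 = 530640.0000 m^3


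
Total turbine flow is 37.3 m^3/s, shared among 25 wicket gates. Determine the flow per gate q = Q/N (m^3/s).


q = 37.3 / 25 = 1.4920 m^3/s


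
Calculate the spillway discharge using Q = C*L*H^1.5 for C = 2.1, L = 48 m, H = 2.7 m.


Q = 2.1 * 48 * 2.7^1.5 = 447.2045 m^3/s


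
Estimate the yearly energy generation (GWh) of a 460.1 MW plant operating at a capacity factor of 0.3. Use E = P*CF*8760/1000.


E = 460.1 * 0.3 * 8760 / 1000 = 1209.1428 GWh


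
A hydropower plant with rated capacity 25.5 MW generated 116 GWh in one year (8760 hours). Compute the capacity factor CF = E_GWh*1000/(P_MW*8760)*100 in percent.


CF = 116 * 1000 / (25.5 * 8760) * 100 = 51.9294 %


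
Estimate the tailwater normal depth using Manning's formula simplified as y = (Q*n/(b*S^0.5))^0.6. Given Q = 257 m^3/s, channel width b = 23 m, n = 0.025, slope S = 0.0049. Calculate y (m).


y = (257 * 0.025 / (23 * 0.0049^0.5))^0.6 = 2.2942 m


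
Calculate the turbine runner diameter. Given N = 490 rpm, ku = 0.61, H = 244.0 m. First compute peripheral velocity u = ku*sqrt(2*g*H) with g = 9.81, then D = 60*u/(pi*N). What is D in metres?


u = 0.61 * sqrt(2*9.81*244.0) = 42.2060 m/s
D = 60 * 42.2060 / (pi * 490) = 1.6451 m


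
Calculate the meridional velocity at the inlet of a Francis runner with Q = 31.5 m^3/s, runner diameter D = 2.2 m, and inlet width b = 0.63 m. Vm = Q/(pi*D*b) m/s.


Vm = 31.5 / (pi * 2.2 * 0.63) = 7.2343 m/s


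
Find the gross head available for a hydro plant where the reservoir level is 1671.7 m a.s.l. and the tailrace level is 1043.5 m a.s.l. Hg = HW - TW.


Hg = 1671.7 - 1043.5 = 628.2000 m


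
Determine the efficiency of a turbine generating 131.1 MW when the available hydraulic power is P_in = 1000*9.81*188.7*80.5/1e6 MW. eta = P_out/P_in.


P_in = 1000 * 9.81 * 188.7 * 80.5 / 1e6 = 149.0173 MW
eta = 131.1 / 149.0173 = 0.8798


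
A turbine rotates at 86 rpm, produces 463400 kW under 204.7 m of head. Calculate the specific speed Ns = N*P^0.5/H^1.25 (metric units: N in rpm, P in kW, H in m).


Ns = 86 * 463400^0.5 / 204.7^1.25 = 75.6100


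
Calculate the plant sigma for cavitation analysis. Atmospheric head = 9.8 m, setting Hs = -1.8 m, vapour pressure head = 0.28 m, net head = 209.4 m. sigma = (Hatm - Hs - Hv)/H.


sigma = (9.8 - (-1.8) - 0.28) / 209.4 = 0.0541


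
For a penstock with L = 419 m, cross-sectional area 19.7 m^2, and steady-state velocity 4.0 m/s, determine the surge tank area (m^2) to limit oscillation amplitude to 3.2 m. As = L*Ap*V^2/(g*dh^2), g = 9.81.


As = 419 * 19.7 * 4.0^2 / (9.81 * 3.2^2) = 1314.7139 m^2


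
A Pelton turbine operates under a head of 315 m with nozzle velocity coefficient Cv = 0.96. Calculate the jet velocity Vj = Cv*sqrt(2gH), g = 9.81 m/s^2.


Vj = 0.96 * sqrt(2*9.81*315) = 75.4703 m/s


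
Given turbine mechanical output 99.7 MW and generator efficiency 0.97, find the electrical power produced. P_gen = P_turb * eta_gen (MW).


P_gen = 99.7 * 0.97 = 96.7090 MW


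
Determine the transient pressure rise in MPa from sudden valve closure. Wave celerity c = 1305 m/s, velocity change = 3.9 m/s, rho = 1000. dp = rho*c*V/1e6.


dp = 1000 * 1305 * 3.9 / 1e6 = 5.0895 MPa


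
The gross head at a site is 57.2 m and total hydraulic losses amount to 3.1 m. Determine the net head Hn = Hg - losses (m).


Hn = 57.2 - 3.1 = 54.1000 m


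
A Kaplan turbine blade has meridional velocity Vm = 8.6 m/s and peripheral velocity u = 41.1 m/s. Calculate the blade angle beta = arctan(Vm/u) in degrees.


beta = arctan(8.6 / 41.1) = 11.8184 degrees


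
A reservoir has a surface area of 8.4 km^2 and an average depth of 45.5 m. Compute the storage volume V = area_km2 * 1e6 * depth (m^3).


V = 8.4 * 1e6 * 45.5 = 3.8220e+08 m^3


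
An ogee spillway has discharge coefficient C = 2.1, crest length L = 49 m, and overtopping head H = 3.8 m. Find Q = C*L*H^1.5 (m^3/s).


Q = 2.1 * 49 * 3.8^1.5 = 762.2383 m^3/s


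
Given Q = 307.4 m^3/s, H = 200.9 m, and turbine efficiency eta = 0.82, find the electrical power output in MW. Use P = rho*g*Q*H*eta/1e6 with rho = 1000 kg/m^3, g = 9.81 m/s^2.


P = 1000 * 9.81 * 307.4 * 200.9 * 0.82 / 1e6 = 496.7829 MW


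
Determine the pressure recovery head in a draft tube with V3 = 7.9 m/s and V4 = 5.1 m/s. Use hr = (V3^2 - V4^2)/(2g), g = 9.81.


hr = (7.9^2 - 5.1^2) / (2*9.81) = 1.8552 m


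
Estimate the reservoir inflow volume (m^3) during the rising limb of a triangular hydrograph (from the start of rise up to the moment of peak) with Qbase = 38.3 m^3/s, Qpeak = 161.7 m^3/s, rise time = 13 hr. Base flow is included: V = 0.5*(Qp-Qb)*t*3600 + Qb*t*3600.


V = 0.5*(161.7 - 38.3)*13*3600 + 38.3*13*3600 = 4.6800e+06 m^3


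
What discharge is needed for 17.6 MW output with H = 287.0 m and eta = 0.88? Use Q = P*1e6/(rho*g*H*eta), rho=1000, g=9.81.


Q = 17.6 * 1e6 / (1000 * 9.81 * 287.0 * 0.88) = 7.1036 m^3/s


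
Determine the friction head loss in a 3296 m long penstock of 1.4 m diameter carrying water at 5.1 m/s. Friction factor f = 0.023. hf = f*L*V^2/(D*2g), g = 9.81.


hf = 0.023 * 3296 * 5.1^2 / (1.4 * 2 * 9.81) = 71.7841 m


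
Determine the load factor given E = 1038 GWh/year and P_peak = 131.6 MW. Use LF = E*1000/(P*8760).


LF = 1038 * 1000 / (131.6 * 8760) = 0.9004


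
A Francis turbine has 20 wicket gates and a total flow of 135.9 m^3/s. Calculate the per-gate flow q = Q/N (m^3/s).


q = 135.9 / 20 = 6.7950 m^3/s


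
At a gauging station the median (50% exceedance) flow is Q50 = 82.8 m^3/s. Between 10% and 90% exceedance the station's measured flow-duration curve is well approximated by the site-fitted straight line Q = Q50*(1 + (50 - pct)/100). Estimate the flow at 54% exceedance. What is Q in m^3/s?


Q = 82.8 * (1 + (50 - 54)/100) = 79.4880 m^3/s


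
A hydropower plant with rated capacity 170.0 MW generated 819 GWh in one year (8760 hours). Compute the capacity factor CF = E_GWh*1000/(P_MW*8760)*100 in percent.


CF = 819 * 1000 / (170.0 * 8760) * 100 = 54.9960 %


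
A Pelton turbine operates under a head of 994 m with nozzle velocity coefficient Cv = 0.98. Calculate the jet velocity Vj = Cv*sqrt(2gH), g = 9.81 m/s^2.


Vj = 0.98 * sqrt(2*9.81*994) = 136.8576 m/s


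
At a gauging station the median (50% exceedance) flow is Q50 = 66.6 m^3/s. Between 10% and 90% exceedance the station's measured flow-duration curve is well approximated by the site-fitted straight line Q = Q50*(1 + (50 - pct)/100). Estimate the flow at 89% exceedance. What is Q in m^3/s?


Q = 66.6 * (1 + (50 - 89)/100) = 40.6260 m^3/s


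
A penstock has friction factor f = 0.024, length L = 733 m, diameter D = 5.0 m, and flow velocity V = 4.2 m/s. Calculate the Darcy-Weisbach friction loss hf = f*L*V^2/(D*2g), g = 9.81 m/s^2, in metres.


hf = 0.024 * 733 * 4.2^2 / (5.0 * 2 * 9.81) = 3.1633 m


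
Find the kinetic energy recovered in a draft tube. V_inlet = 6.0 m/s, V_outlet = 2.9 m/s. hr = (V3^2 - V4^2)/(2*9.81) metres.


hr = (6.0^2 - 2.9^2) / (2*9.81) = 1.4062 m


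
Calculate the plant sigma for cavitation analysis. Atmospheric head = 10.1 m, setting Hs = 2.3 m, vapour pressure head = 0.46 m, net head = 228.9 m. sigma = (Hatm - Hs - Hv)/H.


sigma = (10.1 - 2.3 - 0.46) / 228.9 = 0.0321


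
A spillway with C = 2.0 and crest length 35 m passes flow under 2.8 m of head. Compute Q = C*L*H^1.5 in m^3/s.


Q = 2.0 * 35 * 2.8^1.5 = 327.9707 m^3/s


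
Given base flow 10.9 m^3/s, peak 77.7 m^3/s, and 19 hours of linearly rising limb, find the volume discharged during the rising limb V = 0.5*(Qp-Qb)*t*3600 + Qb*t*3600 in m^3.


V = 0.5*(77.7 - 10.9)*19*3600 + 10.9*19*3600 = 3.0301e+06 m^3


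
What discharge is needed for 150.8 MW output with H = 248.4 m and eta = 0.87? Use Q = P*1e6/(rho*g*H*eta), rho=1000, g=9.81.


Q = 150.8 * 1e6 / (1000 * 9.81 * 248.4 * 0.87) = 71.1314 m^3/s


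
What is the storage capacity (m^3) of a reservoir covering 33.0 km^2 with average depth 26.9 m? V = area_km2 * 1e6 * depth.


V = 33.0 * 1e6 * 26.9 = 8.8770e+08 m^3


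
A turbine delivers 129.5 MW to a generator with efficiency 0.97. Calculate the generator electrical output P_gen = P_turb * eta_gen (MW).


P_gen = 129.5 * 0.97 = 125.6150 MW


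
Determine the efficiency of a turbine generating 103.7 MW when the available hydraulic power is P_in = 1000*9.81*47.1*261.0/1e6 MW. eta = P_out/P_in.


P_in = 1000 * 9.81 * 47.1 * 261.0 / 1e6 = 120.5953 MW
eta = 103.7 / 120.5953 = 0.8599


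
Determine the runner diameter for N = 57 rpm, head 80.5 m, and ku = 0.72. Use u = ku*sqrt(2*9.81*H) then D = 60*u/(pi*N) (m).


u = 0.72 * sqrt(2*9.81*80.5) = 28.6141 m/s
D = 60 * 28.6141 / (pi * 57) = 9.5875 m


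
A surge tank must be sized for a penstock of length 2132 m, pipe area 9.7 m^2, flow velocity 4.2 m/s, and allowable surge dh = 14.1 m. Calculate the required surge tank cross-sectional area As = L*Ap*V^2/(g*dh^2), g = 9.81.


As = 2132 * 9.7 * 4.2^2 / (9.81 * 14.1^2) = 187.0468 m^2


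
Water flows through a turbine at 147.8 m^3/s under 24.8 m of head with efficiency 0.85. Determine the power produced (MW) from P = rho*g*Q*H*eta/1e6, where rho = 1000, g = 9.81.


P = 1000 * 9.81 * 147.8 * 24.8 * 0.85 / 1e6 = 30.5643 MW


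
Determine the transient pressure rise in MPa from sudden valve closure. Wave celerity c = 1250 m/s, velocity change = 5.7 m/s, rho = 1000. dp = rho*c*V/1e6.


dp = 1000 * 1250 * 5.7 / 1e6 = 7.1250 MPa


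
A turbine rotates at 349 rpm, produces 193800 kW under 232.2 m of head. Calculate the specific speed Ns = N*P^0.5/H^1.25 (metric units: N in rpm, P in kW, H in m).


Ns = 349 * 193800^0.5 / 232.2^1.25 = 169.5019


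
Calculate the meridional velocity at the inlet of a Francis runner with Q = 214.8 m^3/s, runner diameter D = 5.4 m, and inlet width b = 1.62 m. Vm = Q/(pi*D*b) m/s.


Vm = 214.8 / (pi * 5.4 * 1.62) = 7.8158 m/s


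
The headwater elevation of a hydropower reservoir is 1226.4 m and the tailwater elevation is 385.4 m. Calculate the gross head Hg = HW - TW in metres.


Hg = 1226.4 - 385.4 = 841.0000 m


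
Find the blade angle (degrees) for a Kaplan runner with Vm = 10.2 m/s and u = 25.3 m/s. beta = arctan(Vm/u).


beta = arctan(10.2 / 25.3) = 21.9574 degrees


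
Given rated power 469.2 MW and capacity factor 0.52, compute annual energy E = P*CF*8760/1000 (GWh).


E = 469.2 * 0.52 * 8760 / 1000 = 2137.2998 GWh


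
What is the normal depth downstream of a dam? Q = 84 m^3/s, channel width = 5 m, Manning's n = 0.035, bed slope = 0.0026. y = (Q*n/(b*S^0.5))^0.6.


y = (84 * 0.035 / (5 * 0.0026^0.5))^0.6 = 4.3365 m


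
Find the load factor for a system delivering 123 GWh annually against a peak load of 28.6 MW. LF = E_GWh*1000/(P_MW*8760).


LF = 123 * 1000 / (28.6 * 8760) = 0.4909


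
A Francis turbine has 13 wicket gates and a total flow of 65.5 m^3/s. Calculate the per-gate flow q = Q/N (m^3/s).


q = 65.5 / 13 = 5.0385 m^3/s


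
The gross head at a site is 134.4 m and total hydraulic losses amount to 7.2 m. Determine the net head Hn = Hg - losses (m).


Hn = 134.4 - 7.2 = 127.2000 m


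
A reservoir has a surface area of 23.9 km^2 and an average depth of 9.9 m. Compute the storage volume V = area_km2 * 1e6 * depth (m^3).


V = 23.9 * 1e6 * 9.9 = 2.3661e+08 m^3


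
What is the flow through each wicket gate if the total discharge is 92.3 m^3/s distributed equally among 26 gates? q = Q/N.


q = 92.3 / 26 = 3.5500 m^3/s


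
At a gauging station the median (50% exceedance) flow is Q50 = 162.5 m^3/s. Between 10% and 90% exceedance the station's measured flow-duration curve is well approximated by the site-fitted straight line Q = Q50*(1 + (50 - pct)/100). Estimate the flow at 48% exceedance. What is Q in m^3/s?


Q = 162.5 * (1 + (50 - 48)/100) = 165.7500 m^3/s


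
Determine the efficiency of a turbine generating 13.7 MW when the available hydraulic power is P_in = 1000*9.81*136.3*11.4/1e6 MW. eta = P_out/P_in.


P_in = 1000 * 9.81 * 136.3 * 11.4 / 1e6 = 15.2430 MW
eta = 13.7 / 15.2430 = 0.8988


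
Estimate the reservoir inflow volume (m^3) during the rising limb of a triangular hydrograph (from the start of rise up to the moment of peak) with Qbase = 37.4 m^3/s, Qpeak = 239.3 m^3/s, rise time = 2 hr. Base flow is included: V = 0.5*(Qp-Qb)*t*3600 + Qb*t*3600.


V = 0.5*(239.3 - 37.4)*2*3600 + 37.4*2*3600 = 996120.0000 m^3


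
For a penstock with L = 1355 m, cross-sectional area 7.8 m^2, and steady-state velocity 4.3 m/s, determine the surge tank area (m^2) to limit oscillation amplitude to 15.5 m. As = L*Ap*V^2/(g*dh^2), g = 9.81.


As = 1355 * 7.8 * 4.3^2 / (9.81 * 15.5^2) = 82.9160 m^2


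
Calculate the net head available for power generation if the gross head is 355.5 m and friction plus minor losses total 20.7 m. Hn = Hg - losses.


Hn = 355.5 - 20.7 = 334.8000 m


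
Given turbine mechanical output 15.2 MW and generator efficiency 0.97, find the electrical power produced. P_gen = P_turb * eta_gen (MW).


P_gen = 15.2 * 0.97 = 14.7440 MW


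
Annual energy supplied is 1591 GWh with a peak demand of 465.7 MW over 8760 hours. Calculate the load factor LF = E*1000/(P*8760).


LF = 1591 * 1000 / (465.7 * 8760) = 0.3900


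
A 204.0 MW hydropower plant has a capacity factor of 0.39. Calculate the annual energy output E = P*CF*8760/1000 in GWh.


E = 204.0 * 0.39 * 8760 / 1000 = 696.9456 GWh


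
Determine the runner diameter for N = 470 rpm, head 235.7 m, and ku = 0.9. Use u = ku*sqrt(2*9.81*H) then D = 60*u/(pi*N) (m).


u = 0.9 * sqrt(2*9.81*235.7) = 61.2029 m/s
D = 60 * 61.2029 / (pi * 470) = 2.4870 m


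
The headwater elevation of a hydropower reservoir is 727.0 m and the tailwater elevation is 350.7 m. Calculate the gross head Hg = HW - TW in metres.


Hg = 727.0 - 350.7 = 376.3000 m


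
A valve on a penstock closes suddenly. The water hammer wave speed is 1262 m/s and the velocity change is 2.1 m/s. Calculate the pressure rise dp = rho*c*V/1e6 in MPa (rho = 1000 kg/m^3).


dp = 1000 * 1262 * 2.1 / 1e6 = 2.6502 MPa


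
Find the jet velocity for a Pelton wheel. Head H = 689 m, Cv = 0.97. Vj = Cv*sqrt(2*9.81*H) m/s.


Vj = 0.97 * sqrt(2*9.81*689) = 112.7797 m/s


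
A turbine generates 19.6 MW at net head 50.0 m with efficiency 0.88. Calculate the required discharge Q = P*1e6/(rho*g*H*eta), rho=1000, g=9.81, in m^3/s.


Q = 19.6 * 1e6 / (1000 * 9.81 * 50.0 * 0.88) = 45.4082 m^3/s


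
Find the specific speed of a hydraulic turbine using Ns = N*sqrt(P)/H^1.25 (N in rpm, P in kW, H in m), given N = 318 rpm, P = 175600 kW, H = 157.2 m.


Ns = 318 * 175600^0.5 / 157.2^1.25 = 239.3998


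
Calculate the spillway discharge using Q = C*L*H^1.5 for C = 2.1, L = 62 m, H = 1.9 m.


Q = 2.1 * 62 * 1.9^1.5 = 340.9898 m^3/s


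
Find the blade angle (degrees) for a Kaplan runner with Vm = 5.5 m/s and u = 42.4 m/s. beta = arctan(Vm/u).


beta = arctan(5.5 / 42.4) = 7.3910 degrees


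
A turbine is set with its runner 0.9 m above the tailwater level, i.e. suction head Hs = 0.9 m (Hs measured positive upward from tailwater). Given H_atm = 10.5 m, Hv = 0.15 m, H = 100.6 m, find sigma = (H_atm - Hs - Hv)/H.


sigma = (10.5 - 0.9 - 0.15) / 100.6 = 0.0939


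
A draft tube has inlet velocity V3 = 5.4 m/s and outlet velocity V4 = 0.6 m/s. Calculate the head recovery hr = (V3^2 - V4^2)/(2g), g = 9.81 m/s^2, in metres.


hr = (5.4^2 - 0.6^2) / (2*9.81) = 1.4679 m


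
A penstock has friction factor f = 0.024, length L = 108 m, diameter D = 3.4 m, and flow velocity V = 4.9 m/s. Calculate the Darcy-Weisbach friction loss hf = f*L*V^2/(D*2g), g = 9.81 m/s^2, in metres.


hf = 0.024 * 108 * 4.9^2 / (3.4 * 2 * 9.81) = 0.9329 m


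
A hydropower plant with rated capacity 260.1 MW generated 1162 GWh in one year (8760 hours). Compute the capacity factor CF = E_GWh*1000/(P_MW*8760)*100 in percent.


CF = 1162 * 1000 / (260.1 * 8760) * 100 = 50.9990 %


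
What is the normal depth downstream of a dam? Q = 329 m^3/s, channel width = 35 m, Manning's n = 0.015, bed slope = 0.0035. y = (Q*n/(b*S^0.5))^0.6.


y = (329 * 0.015 / (35 * 0.0035^0.5))^0.6 = 1.6839 m


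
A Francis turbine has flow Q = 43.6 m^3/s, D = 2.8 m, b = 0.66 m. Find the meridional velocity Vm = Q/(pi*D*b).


Vm = 43.6 / (pi * 2.8 * 0.66) = 7.5099 m/s


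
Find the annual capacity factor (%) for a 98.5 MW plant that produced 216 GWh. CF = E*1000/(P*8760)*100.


CF = 216 * 1000 / (98.5 * 8760) * 100 = 25.0330 %


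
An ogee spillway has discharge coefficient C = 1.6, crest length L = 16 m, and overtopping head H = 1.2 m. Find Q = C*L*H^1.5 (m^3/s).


Q = 1.6 * 16 * 1.2^1.5 = 33.6521 m^3/s


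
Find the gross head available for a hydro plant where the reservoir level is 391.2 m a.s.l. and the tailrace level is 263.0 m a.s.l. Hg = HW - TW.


Hg = 391.2 - 263.0 = 128.2000 m


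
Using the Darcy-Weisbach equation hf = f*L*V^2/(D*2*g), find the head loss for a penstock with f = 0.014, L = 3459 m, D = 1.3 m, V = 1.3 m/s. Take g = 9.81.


hf = 0.014 * 3459 * 1.3^2 / (1.3 * 2 * 9.81) = 3.2087 m


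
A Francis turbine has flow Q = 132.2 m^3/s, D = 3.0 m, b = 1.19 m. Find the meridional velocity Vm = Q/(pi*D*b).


Vm = 132.2 / (pi * 3.0 * 1.19) = 11.7873 m/s


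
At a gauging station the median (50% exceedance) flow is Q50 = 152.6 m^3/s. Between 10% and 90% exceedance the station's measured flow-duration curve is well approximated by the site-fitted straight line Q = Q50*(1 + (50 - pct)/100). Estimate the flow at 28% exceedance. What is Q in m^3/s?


Q = 152.6 * (1 + (50 - 28)/100) = 186.1720 m^3/s


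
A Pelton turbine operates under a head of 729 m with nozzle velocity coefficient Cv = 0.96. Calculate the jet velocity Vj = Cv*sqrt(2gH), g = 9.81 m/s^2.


Vj = 0.96 * sqrt(2*9.81*729) = 114.8113 m/s


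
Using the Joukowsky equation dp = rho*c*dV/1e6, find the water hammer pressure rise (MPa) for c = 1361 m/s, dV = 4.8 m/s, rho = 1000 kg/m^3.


dp = 1000 * 1361 * 4.8 / 1e6 = 6.5328 MPa


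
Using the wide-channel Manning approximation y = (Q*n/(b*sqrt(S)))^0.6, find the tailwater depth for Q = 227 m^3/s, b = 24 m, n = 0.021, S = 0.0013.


y = (227 * 0.021 / (24 * 0.0013^0.5))^0.6 = 2.7838 m


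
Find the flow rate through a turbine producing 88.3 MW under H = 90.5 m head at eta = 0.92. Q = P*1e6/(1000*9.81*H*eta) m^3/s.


Q = 88.3 * 1e6 / (1000 * 9.81 * 90.5 * 0.92) = 108.1074 m^3/s


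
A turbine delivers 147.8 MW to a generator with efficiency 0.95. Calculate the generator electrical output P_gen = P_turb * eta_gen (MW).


P_gen = 147.8 * 0.95 = 140.4100 MW


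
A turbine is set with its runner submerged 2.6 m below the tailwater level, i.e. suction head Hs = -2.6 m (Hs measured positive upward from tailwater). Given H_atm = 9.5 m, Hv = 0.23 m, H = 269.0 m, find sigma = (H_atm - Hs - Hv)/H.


sigma = (9.5 - (-2.6) - 0.23) / 269.0 = 0.0441


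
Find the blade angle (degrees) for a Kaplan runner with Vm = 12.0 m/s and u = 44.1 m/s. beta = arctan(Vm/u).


beta = arctan(12.0 / 44.1) = 15.2221 degrees


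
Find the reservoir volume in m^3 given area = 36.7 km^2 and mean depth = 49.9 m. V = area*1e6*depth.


V = 36.7 * 1e6 * 49.9 = 1.8313e+09 m^3


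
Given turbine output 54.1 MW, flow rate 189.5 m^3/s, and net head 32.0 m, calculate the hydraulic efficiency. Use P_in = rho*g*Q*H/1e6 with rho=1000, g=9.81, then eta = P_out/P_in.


P_in = 1000 * 9.81 * 189.5 * 32.0 / 1e6 = 59.4878 MW
eta = 54.1 / 59.4878 = 0.9094


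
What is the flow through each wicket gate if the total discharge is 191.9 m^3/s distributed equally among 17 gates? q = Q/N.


q = 191.9 / 17 = 11.2882 m^3/s


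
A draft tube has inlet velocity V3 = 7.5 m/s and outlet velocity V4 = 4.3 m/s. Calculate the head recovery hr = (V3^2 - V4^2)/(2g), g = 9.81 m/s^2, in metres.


hr = (7.5^2 - 4.3^2) / (2*9.81) = 1.9246 m


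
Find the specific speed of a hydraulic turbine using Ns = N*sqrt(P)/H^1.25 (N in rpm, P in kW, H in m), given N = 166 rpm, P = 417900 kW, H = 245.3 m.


Ns = 166 * 417900^0.5 / 245.3^1.25 = 110.5407


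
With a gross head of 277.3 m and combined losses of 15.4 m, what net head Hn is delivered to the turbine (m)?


Hn = 277.3 - 15.4 = 261.9000 m


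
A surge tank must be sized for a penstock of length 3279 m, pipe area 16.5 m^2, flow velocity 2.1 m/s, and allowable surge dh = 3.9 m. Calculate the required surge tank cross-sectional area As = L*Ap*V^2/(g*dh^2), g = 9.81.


As = 3279 * 16.5 * 2.1^2 / (9.81 * 3.9^2) = 1599.0636 m^2


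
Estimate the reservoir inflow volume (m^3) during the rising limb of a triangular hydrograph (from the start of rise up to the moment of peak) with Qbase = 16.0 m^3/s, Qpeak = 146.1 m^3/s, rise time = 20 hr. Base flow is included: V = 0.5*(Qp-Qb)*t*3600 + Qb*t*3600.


V = 0.5*(146.1 - 16.0)*20*3600 + 16.0*20*3600 = 5.8356e+06 m^3


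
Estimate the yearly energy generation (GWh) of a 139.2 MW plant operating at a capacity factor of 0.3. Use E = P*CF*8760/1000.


E = 139.2 * 0.3 * 8760 / 1000 = 365.8176 GWh


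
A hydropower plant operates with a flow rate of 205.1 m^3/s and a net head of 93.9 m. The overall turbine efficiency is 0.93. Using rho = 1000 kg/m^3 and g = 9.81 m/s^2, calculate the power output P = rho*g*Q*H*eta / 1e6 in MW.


P = 1000 * 9.81 * 205.1 * 93.9 * 0.93 / 1e6 = 175.7046 MW


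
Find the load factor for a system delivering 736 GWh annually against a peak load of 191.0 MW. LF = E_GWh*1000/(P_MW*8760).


LF = 736 * 1000 / (191.0 * 8760) = 0.4399


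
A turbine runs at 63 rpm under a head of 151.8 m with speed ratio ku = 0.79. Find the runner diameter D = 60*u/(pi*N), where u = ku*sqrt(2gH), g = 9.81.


u = 0.79 * sqrt(2*9.81*151.8) = 43.1134 m/s
D = 60 * 43.1134 / (pi * 63) = 13.0699 m


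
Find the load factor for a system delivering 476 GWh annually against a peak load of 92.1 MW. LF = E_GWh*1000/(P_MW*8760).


LF = 476 * 1000 / (92.1 * 8760) = 0.5900


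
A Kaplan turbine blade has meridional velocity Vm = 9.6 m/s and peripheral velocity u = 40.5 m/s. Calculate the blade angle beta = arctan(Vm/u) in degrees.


beta = arctan(9.6 / 40.5) = 13.3351 degrees


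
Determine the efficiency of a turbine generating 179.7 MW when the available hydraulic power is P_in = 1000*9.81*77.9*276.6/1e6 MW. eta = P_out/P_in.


P_in = 1000 * 9.81 * 77.9 * 276.6 / 1e6 = 211.3774 MW
eta = 179.7 / 211.3774 = 0.8501


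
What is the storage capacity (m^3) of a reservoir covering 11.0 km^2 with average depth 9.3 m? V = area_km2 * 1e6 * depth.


V = 11.0 * 1e6 * 9.3 = 1.0230e+08 m^3


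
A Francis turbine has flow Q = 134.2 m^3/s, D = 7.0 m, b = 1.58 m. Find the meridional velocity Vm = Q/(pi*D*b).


Vm = 134.2 / (pi * 7.0 * 1.58) = 3.8623 m/s


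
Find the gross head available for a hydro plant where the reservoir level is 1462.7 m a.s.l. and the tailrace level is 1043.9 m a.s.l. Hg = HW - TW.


Hg = 1462.7 - 1043.9 = 418.8000 m


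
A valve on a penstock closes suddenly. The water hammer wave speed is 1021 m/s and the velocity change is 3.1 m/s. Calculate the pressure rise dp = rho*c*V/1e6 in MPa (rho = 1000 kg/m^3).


dp = 1000 * 1021 * 3.1 / 1e6 = 3.1651 MPa


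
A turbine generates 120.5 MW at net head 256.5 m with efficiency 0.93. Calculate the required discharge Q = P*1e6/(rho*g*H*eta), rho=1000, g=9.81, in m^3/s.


Q = 120.5 * 1e6 / (1000 * 9.81 * 256.5 * 0.93) = 51.4929 m^3/s


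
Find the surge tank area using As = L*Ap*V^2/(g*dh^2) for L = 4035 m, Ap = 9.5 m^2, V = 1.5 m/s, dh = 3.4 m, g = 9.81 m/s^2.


As = 4035 * 9.5 * 1.5^2 / (9.81 * 3.4^2) = 760.5413 m^2


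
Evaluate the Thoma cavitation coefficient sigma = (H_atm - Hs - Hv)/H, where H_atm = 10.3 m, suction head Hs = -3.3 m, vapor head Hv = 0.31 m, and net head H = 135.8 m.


sigma = (10.3 - (-3.3) - 0.31) / 135.8 = 0.0979


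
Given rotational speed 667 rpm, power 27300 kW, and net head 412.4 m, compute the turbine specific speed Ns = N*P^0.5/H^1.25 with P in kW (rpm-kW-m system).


Ns = 667 * 27300^0.5 / 412.4^1.25 = 59.3006


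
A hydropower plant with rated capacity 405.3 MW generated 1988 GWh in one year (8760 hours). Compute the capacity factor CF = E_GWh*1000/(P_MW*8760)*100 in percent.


CF = 1988 * 1000 / (405.3 * 8760) * 100 = 55.9932 %


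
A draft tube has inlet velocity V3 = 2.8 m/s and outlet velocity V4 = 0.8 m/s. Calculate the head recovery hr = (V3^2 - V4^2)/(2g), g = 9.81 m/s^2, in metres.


hr = (2.8^2 - 0.8^2) / (2*9.81) = 0.3670 m


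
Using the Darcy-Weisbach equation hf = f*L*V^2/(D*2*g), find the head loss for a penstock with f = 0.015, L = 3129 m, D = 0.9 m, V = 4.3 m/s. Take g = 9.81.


hf = 0.015 * 3129 * 4.3^2 / (0.9 * 2 * 9.81) = 49.1465 m


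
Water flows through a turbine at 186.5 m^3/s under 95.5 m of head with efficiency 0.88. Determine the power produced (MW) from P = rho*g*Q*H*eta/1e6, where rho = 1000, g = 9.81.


P = 1000 * 9.81 * 186.5 * 95.5 * 0.88 / 1e6 = 153.7566 MW


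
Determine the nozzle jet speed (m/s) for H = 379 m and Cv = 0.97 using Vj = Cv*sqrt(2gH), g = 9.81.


Vj = 0.97 * sqrt(2*9.81*379) = 83.6452 m/s


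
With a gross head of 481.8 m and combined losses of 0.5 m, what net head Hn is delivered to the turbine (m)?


Hn = 481.8 - 0.5 = 481.3000 m


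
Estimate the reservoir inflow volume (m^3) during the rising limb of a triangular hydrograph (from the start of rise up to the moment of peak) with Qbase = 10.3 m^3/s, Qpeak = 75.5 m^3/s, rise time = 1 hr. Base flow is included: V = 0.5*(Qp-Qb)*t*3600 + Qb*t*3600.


V = 0.5*(75.5 - 10.3)*1*3600 + 10.3*1*3600 = 154440.0000 m^3


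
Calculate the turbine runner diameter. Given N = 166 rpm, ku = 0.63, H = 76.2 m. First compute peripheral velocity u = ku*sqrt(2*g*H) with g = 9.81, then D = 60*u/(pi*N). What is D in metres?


u = 0.63 * sqrt(2*9.81*76.2) = 24.3595 m/s
D = 60 * 24.3595 / (pi * 166) = 2.8026 m


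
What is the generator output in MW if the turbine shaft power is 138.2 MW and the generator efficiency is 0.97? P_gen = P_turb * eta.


P_gen = 138.2 * 0.97 = 134.0540 MW


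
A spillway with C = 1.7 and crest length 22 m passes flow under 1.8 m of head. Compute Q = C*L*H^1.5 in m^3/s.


Q = 1.7 * 22 * 1.8^1.5 = 90.3193 m^3/s


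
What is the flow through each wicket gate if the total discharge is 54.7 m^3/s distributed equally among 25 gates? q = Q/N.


q = 54.7 / 25 = 2.1880 m^3/s


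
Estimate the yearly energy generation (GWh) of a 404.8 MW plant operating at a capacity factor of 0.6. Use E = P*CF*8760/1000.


E = 404.8 * 0.6 * 8760 / 1000 = 2127.6288 GWh


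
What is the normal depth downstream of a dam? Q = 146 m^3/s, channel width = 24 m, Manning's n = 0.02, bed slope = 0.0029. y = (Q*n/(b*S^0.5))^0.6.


y = (146 * 0.02 / (24 * 0.0029^0.5))^0.6 = 1.6307 m


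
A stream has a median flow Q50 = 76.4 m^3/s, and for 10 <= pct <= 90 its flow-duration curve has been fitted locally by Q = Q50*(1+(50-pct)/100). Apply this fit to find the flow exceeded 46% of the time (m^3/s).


Q = 76.4 * (1 + (50 - 46)/100) = 79.4560 m^3/s


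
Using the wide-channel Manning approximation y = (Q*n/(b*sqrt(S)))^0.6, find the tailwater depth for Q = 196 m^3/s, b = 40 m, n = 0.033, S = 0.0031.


y = (196 * 0.033 / (40 * 0.0031^0.5))^0.6 = 1.8959 m


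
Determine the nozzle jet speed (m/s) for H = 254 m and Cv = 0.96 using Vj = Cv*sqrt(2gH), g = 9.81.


Vj = 0.96 * sqrt(2*9.81*254) = 67.7700 m/s
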